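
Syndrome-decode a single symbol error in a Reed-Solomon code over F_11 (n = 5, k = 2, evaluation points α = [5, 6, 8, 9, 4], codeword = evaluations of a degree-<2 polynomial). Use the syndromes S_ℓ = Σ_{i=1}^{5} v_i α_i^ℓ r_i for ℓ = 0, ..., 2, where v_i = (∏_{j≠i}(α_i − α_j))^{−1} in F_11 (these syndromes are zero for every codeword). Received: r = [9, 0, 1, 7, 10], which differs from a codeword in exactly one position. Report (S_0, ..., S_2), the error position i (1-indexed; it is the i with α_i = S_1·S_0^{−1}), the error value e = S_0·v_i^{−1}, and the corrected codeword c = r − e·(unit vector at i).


S = (7, 2, 10), error at position 1, error magnitude e = 4, c = [5, 0, 1, 7, 10].

Step 1: column multipliers v_i = (∏_{j≠i}(α_i − α_j))^{−1} mod 11.
  i = 1 (α = 5): (5−6)(5−8)(5−9)(5−4) = (−1)·(−3)·(−4)·1 = −12 ≡ 10, so v_1 = 10^{−1} = 10 (mod 11).
  i = 2 (α = 6): (6−5)(6−8)(6−9)(6−4) = 1·(−2)·(−3)·2 = 12 ≡ 1, so v_2 = 1^{−1} = 1 (mod 11).
  i = 3 (α = 8): (8−5)(8−6)(8−9)(8−4) = 3·2·(−1)·4 = −24 ≡ 9, so v_3 = 9^{−1} = 5 (mod 11).
  i = 4 (α = 9): (9−5)(9−6)(9−8)(9−4) = 4·3·1·5 = 60 ≡ 5, so v_4 = 5^{−1} = 9 (mod 11).
  i = 5 (α = 4): (4−5)(4−6)(4−8)(4−9) = (−1)·(−2)·(−4)·(−5) = 40 ≡ 7, so v_5 = 7^{−1} = 8 (mod 11).
  v = [10, 1, 5, 9, 8].
Step 2: syndromes of r = [9, 0, 1, 7, 10] (all sums mod 11).
  S_0 = Σ v_i r_i = 10·9 + 1·0 + 5·1 + 9·7 + 8·10 = 238 ≡ 7.
  S_1 = Σ v_i α_i r_i = 10·5·9 + 1·6·0 + 5·8·1 + 9·9·7 + 8·4·10 = 1377 ≡ 2.
  α_i^2 mod 11 = [3, 3, 9, 4, 5].
  S_2 = Σ v_i α_i^2 r_i = 10·3·9 + 1·3·0 + 5·9·1 + 9·4·7 + 8·5·10 = 967 ≡ 10.
  S = (7, 2, 10) ≠ 0, so r is not a codeword (an error is present).
Step 3: locate the error. For a single error e at position i, S_ℓ = v_i·e·α_i^ℓ, so α_err = S_1/S_0.
  S_0^{−1} = 7^{−1} = 8 (mod 11), so α_err = 2·8 = 16 ≡ 5 = α_1. Error position i = 1.
  Consistency check: S_2/S_1 = 10·6 = 60 ≡ 5 = α_err ✓ (single-error assumption holds).
Step 4: error magnitude e = S_0/v_1 = S_0·∏_{j≠1}(α_1 − α_j) = 7·10 = 70 ≡ 4 (mod 11).
Step 5: correct position 1: c_1 = r_1 − e = 9 − 4 ≡ 5 (mod 11). Hence c = [5, 0, 1, 7, 10].
  Check: interpolating c through the α_i gives m(x) = 8 + 6·x (degree < 2) with m(α_i) = c_i for every i, so c is indeed a codeword.


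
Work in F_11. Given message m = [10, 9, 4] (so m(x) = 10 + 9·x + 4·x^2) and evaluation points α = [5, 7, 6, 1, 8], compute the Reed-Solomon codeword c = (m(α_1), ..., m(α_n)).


c = [1, 5, 10, 1, 8]

Message polynomial: m(x) = 10 + 9·x + 4·x^2 (mod 11).
For each evaluation point α_i, compute m(α_i) mod 11:
  α_1 = 5: Horner steps 4 → 7 → 1, so m(5) = 1.
  α_2 = 7: Horner steps 4 → 4 → 5, so m(7) = 5.
  α_3 = 6: Horner steps 4 → 0 → 10, so m(6) = 10.
  α_4 = 1: Horner steps 4 → 2 → 1, so m(1) = 1.
  α_5 = 8: Horner steps 4 → 8 → 8, so m(8) = 8.
Codeword c = [1, 5, 10, 1, 8] ∈ F_11^5.


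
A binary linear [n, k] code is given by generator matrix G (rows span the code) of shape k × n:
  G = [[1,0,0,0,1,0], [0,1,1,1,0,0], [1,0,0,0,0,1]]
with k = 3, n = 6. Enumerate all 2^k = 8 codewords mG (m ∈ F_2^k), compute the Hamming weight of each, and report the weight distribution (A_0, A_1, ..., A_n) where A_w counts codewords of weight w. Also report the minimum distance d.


Weight distribution: A_0 = 1, A_2 = 3, A_3 = 1, A_5 = 3. Minimum distance d = 2.

Enumerate all 2^3 = 8 messages m ∈ F_2^3.
For each, compute codeword c = mG in F_2^6, then tally its weight.
  m = 000 → c = 000000, weight = 0.
  m = 100 → c = 100010, weight = 2.
  m = 010 → c = 011100, weight = 3.
  m = 110 → c = 111110, weight = 5.
  m = 001 → c = 100001, weight = 2.
  m = 101 → c = 000011, weight = 2.
  m = 011 → c = 111101, weight = 5.
  m = 111 → c = 011111, weight = 5.
Tally weights:
  weight 0: 1 codewords.
  weight 2: 3 codewords.
  weight 3: 1 codewords.
  weight 5: 3 codewords.
Minimum distance d = smallest w > 0 with A_w > 0 = 2.
Sanity: Σ A_w = 8 = 2^3 = 8 ✓.


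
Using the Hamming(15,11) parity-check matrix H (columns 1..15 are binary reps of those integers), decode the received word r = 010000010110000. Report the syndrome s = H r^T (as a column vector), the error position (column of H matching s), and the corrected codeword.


s = (1, 0, 1, 1)^T, error position = 11, corrected codeword c = 010000010100000

Compute s = H r^T mod 2 one row at a time:
  s_1 = 1 + 0 + 1 + 1 + 0 + 0 + 0 + 0 = 3 ≡ 1 (mod 2).
  s_2 = 0 + 0 + 0 + 0 + 0 + 0 + 0 + 0 = 0 ≡ 0 (mod 2).
  s_3 = 1 + 0 + 0 + 0 + 1 + 1 + 0 + 0 = 3 ≡ 1 (mod 2).
  s_4 = 0 + 0 + 0 + 0 + 0 + 1 + 0 + 0 = 1 ≡ 1 (mod 2).
s = (1, 0, 1, 1)^T — this equals column 11 of H (binary 1011), so error is at position 11.
Correct: flip bit 11 of r = 010000010110000 to get c = 010000010100000.


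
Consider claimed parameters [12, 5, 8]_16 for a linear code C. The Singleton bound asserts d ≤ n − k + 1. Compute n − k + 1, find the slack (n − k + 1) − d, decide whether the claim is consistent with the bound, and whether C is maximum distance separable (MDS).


Singleton RHS = n − k + 1 = 8, slack = 0, bound satisfied, MDS.

Singleton bound: d ≤ n − k + 1.
Here n = 12, k = 5, so n − k + 1 = 8.
Given d = 8, check d ≤ 8: YES.
Slack = (n − k + 1) − d = 0.
The code is MDS (slack = 0).
Description: the claimed parameters are [12, 5, 8]_16; such a code would be MDS (meets Singleton bound).


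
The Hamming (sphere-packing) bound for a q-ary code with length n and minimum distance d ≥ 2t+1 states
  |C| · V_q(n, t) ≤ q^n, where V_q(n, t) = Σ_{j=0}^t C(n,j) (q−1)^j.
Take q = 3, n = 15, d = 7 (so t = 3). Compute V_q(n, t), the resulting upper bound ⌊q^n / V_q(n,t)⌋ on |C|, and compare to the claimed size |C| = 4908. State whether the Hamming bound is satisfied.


V_q(n, t) = 4091, q^n = 14348907, Hamming bound = 3507, |C| = 4908 > bound (violated).

Step 1: Compute V_q(n, t) = Σ_{j=0}^3 C(n, j) (q−1)^j.
  j = 0: C(15,0)·(2)^0 = 1·1 = 1.
  j = 1: C(15,1)·(2)^1 = 15·2 = 30.
  j = 2: C(15,2)·(2)^2 = 105·4 = 420.
  j = 3: C(15,3)·(2)^3 = 455·8 = 3640.
  V_q(n, t) = 1 + 30 + 420 + 3640 = 4091.
Step 2: q^n = 3^15 = 14348907.
Step 3: Hamming bound ⌊q^n / V_q(n,t)⌋ = ⌊14348907/4091⌋ = 3507.
Step 4: Compare |C| = 4908 to 3507: violated.
The claimed |C| lies above the Hamming bound, so no 3-ary code of length 15 with d ≥ 7 can have 4908 codewords.


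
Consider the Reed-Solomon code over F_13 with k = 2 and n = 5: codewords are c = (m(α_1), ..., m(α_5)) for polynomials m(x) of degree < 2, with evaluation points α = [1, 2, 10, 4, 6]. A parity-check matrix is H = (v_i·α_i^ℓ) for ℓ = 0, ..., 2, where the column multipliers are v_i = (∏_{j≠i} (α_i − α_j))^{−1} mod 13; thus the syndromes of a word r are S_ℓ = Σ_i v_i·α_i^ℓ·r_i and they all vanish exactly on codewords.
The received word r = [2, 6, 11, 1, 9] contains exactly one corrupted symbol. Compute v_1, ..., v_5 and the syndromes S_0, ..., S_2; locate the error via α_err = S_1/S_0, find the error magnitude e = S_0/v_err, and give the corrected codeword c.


S = (1, 10, 9), error at position 3, error magnitude e = 12, c = [2, 6, 12, 1, 9].

Step 1: column multipliers v_i = (∏_{j≠i}(α_i − α_j))^{−1} mod 13.
  i = 1 (α = 1): (1−2)(1−10)(1−4)(1−6) = (−1)·(−9)·(−3)·(−5) = 135 ≡ 5, so v_1 = 5^{−1} = 8 (mod 13).
  i = 2 (α = 2): (2−1)(2−10)(2−4)(2−6) = 1·(−8)·(−2)·(−4) = −64 ≡ 1, so v_2 = 1^{−1} = 1 (mod 13).
  i = 3 (α = 10): (10−1)(10−2)(10−4)(10−6) = 9·8·6·4 = 1728 ≡ 12, so v_3 = 12^{−1} = 12 (mod 13).
  i = 4 (α = 4): (4−1)(4−2)(4−10)(4−6) = 3·2·(−6)·(−2) = 72 ≡ 7, so v_4 = 7^{−1} = 2 (mod 13).
  i = 5 (α = 6): (6−1)(6−2)(6−10)(6−4) = 5·4·(−4)·2 = −160 ≡ 9, so v_5 = 9^{−1} = 3 (mod 13).
  v = [8, 1, 12, 2, 3].
Step 2: syndromes of r = [2, 6, 11, 1, 9] (all sums mod 13).
  S_0 = Σ v_i r_i = 8·2 + 1·6 + 12·11 + 2·1 + 3·9 = 183 ≡ 1.
  S_1 = Σ v_i α_i r_i = 8·1·2 + 1·2·6 + 12·10·11 + 2·4·1 + 3·6·9 = 1518 ≡ 10.
  α_i^2 mod 13 = [1, 4, 9, 3, 10].
  S_2 = Σ v_i α_i^2 r_i = 8·1·2 + 1·4·6 + 12·9·11 + 2·3·1 + 3·10·9 = 1504 ≡ 9.
  S = (1, 10, 9) ≠ 0, so r is not a codeword (an error is present).
Step 3: locate the error. For a single error e at position i, S_ℓ = v_i·e·α_i^ℓ, so α_err = S_1/S_0.
  S_0^{−1} = 1^{−1} = 1 (mod 13), so α_err = 10·1 = 10 ≡ 10 = α_3. Error position i = 3.
  Consistency check: S_2/S_1 = 9·4 = 36 ≡ 10 = α_err ✓ (single-error assumption holds).
Step 4: error magnitude e = S_0/v_3 = S_0·∏_{j≠3}(α_3 − α_j) = 1·12 = 12 ≡ 12 (mod 13).
Step 5: correct position 3: c_3 = r_3 − e = 11 − 12 ≡ 12 (mod 13). Hence c = [2, 6, 12, 1, 9].
  Check: interpolating c through the α_i gives m(x) = 11 + 4·x (degree < 2) with m(α_i) = c_i for every i, so c is indeed a codeword.


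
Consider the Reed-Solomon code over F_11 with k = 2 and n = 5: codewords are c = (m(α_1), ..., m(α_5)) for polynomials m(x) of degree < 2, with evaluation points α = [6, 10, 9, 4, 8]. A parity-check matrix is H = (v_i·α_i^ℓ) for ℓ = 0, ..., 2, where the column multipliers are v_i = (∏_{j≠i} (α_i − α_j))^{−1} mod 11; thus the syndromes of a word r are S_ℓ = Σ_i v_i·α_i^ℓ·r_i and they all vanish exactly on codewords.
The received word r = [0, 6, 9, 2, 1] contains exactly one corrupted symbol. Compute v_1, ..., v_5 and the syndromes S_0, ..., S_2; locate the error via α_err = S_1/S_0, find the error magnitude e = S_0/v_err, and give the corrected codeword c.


S = (10, 5, 8), error at position 1, error magnitude e = 4, c = [7, 6, 9, 2, 1].

Step 1: column multipliers v_i = (∏_{j≠i}(α_i − α_j))^{−1} mod 11.
  i = 1 (α = 6): (6−10)(6−9)(6−4)(6−8) = (−4)·(−3)·2·(−2) = −48 ≡ 7, so v_1 = 7^{−1} = 8 (mod 11).
  i = 2 (α = 10): (10−6)(10−9)(10−4)(10−8) = 4·1·6·2 = 48 ≡ 4, so v_2 = 4^{−1} = 3 (mod 11).
  i = 3 (α = 9): (9−6)(9−10)(9−4)(9−8) = 3·(−1)·5·1 = −15 ≡ 7, so v_3 = 7^{−1} = 8 (mod 11).
  i = 4 (α = 4): (4−6)(4−10)(4−9)(4−8) = (−2)·(−6)·(−5)·(−4) = 240 ≡ 9, so v_4 = 9^{−1} = 5 (mod 11).
  i = 5 (α = 8): (8−6)(8−10)(8−9)(8−4) = 2·(−2)·(−1)·4 = 16 ≡ 5, so v_5 = 5^{−1} = 9 (mod 11).
  v = [8, 3, 8, 5, 9].
Step 2: syndromes of r = [0, 6, 9, 2, 1] (all sums mod 11).
  S_0 = Σ v_i r_i = 8·0 + 3·6 + 8·9 + 5·2 + 9·1 = 109 ≡ 10.
  S_1 = Σ v_i α_i r_i = 8·6·0 + 3·10·6 + 8·9·9 + 5·4·2 + 9·8·1 = 940 ≡ 5.
  α_i^2 mod 11 = [3, 1, 4, 5, 9].
  S_2 = Σ v_i α_i^2 r_i = 8·3·0 + 3·1·6 + 8·4·9 + 5·5·2 + 9·9·1 = 437 ≡ 8.
  S = (10, 5, 8) ≠ 0, so r is not a codeword (an error is present).
Step 3: locate the error. For a single error e at position i, S_ℓ = v_i·e·α_i^ℓ, so α_err = S_1/S_0.
  S_0^{−1} = 10^{−1} = 10 (mod 11), so α_err = 5·10 = 50 ≡ 6 = α_1. Error position i = 1.
  Consistency check: S_2/S_1 = 8·9 = 72 ≡ 6 = α_err ✓ (single-error assumption holds).
Step 4: error magnitude e = S_0/v_1 = S_0·∏_{j≠1}(α_1 − α_j) = 10·7 = 70 ≡ 4 (mod 11).
Step 5: correct position 1: c_1 = r_1 − e = 0 − 4 ≡ 7 (mod 11). Hence c = [7, 6, 9, 2, 1].
  Check: interpolating c through the α_i gives m(x) = 3 + 8·x (degree < 2) with m(α_i) = c_i for every i, so c is indeed a codeword.


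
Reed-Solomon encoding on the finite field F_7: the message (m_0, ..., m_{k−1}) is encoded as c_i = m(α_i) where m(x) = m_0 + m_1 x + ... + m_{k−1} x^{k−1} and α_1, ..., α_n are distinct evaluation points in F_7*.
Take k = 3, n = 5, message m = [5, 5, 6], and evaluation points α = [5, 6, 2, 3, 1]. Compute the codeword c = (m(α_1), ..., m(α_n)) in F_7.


c = [5, 6, 4, 4, 2]

Message polynomial: m(x) = 5 + 5·x + 6·x^2 (mod 7).
For each evaluation point α_i, compute m(α_i) mod 7:
  α_1 = 5: Horner steps 6 → 0 → 5, so m(5) = 5.
  α_2 = 6: Horner steps 6 → 6 → 6, so m(6) = 6.
  α_3 = 2: Horner steps 6 → 3 → 4, so m(2) = 4.
  α_4 = 3: Horner steps 6 → 2 → 4, so m(3) = 4.
  α_5 = 1: Horner steps 6 → 4 → 2, so m(1) = 2.
Codeword c = [5, 6, 4, 4, 2] ∈ F_7^5.


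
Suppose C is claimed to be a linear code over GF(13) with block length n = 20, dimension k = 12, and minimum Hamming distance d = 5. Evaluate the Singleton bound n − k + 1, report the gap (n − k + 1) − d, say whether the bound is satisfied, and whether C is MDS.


Singleton RHS = n − k + 1 = 9, slack = 4, bound satisfied, not MDS.

Singleton bound: d ≤ n − k + 1.
Here n = 20, k = 12, so n − k + 1 = 9.
Given d = 5, check d ≤ 9: YES.
Slack = (n − k + 1) − d = 4.
The code is NOT MDS (slack = 4 > 0).
Description: the claimed parameters are [20, 12, 5]_13; such a code would be non-MDS.


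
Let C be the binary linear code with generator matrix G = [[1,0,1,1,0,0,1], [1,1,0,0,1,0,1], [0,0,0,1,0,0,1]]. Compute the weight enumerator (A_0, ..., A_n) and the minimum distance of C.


Weight distribution: A_0 = 1, A_2 = 2, A_4 = 5. Minimum distance d = 2.

Enumerate all 2^3 = 8 messages m ∈ F_2^3.
For each, compute codeword c = mG in F_2^7, then tally its weight.
  m = 000 → c = 0000000, weight = 0.
  m = 100 → c = 1011001, weight = 4.
  m = 010 → c = 1100101, weight = 4.
  m = 110 → c = 0111100, weight = 4.
  m = 001 → c = 0001001, weight = 2.
  m = 101 → c = 1010000, weight = 2.
  m = 011 → c = 1101100, weight = 4.
  m = 111 → c = 0110101, weight = 4.
Tally weights:
  weight 0: 1 codewords.
  weight 2: 2 codewords.
  weight 4: 5 codewords.
Minimum distance d = smallest w > 0 with A_w > 0 = 2.
Sanity: Σ A_w = 8 = 2^3 = 8 ✓.


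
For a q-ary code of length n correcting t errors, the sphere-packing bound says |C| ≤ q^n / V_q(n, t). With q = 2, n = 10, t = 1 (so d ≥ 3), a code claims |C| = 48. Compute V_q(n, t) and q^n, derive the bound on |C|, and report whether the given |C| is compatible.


V_q(n, t) = 11, q^n = 1024, Hamming bound = 93, |C| = 48 ≤ bound (satisfied).

Step 1: Compute V_q(n, t) = Σ_{j=0}^1 C(n, j) (q−1)^j.
  j = 0: C(10,0)·(1)^0 = 1·1 = 1.
  j = 1: C(10,1)·(1)^1 = 10·1 = 10.
  V_q(n, t) = 1 + 10 = 11.
Step 2: q^n = 2^10 = 1024.
Step 3: Hamming bound ⌊q^n / V_q(n,t)⌋ = ⌊1024/11⌋ = 93.
Step 4: Compare |C| = 48 to 93: satisfied.
The claimed |C| lies below the Hamming bound.


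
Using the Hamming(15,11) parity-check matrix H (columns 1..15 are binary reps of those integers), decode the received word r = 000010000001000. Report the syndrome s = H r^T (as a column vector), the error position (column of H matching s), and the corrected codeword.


s = (1, 0, 0, 1)^T, error position = 9, corrected codeword c = 000010001001000

Compute s = H r^T mod 2 one row at a time:
  s_1 = 0 + 0 + 0 + 0 + 1 + 0 + 0 + 0 = 1 ≡ 1 (mod 2).
  s_2 = 0 + 1 + 0 + 0 + 1 + 0 + 0 + 0 = 2 ≡ 0 (mod 2).
  s_3 = 0 + 0 + 0 + 0 + 0 + 0 + 0 + 0 = 0 ≡ 0 (mod 2).
  s_4 = 0 + 0 + 1 + 0 + 0 + 0 + 0 + 0 = 1 ≡ 1 (mod 2).
s = (1, 0, 0, 1)^T — this equals column 9 of H (binary 1001), so error is at position 9.
Correct: flip bit 9 of r = 000010000001000 to get c = 000010001001000.


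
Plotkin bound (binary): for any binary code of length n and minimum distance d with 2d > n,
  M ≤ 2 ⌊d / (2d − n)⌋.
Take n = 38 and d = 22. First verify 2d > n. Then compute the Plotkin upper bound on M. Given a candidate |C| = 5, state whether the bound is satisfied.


Plotkin bound M ≤ 6; given |C| = 5 ≤ bound (satisfied).

Check applicability: 2d = 44, n = 38.
2d − n = 6 > 0, so Plotkin applies.
Compute d/(2d−n) = 22/6 ≈ 3.6667.
⌊d/(2d−n)⌋ = 3.
Plotkin bound: M ≤ 2·3 = 6.
Given |C| = 5, check: satisfied.
This |C| is below the Plotkin bound.


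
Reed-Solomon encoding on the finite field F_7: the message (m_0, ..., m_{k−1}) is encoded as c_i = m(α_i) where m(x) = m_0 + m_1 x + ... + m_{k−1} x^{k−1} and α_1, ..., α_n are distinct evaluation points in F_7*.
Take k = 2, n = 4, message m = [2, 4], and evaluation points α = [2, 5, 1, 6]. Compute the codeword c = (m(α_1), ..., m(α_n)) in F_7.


c = [3, 1, 6, 5]

Message polynomial: m(x) = 2 + 4·x (mod 7).
For each evaluation point α_i, compute m(α_i) mod 7:
  α_1 = 2: Horner steps 4 → 3, so m(2) = 3.
  α_2 = 5: Horner steps 4 → 1, so m(5) = 1.
  α_3 = 1: Horner steps 4 → 6, so m(1) = 6.
  α_4 = 6: Horner steps 4 → 5, so m(6) = 5.
Codeword c = [3, 1, 6, 5] ∈ F_7^4.


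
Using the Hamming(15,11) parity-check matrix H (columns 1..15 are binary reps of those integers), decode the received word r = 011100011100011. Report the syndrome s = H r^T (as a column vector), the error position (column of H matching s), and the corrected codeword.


s = (1, 1, 1, 1)^T, error position = 15, corrected codeword c = 011100011100010

Compute s = H r^T mod 2 one row at a time:
  s_1 = 1 + 1 + 1 + 0 + 0 + 0 + 1 + 1 = 5 ≡ 1 (mod 2).
  s_2 = 1 + 0 + 0 + 0 + 0 + 0 + 1 + 1 = 3 ≡ 1 (mod 2).
  s_3 = 1 + 1 + 0 + 0 + 1 + 0 + 1 + 1 = 5 ≡ 1 (mod 2).
  s_4 = 0 + 1 + 0 + 0 + 1 + 0 + 0 + 1 = 3 ≡ 1 (mod 2).
s = (1, 1, 1, 1)^T — this equals column 15 of H (binary 1111), so error is at position 15.
Correct: flip bit 15 of r = 011100011100011 to get c = 011100011100010.


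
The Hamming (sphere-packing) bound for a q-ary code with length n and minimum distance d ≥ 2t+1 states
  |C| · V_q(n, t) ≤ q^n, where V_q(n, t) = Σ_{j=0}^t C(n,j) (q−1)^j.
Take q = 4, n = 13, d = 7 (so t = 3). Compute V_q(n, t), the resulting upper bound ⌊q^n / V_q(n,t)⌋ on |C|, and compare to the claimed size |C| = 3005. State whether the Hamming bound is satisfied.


V_q(n, t) = 8464, q^n = 67108864, Hamming bound = 7928, |C| = 3005 ≤ bound (satisfied).

Step 1: Compute V_q(n, t) = Σ_{j=0}^3 C(n, j) (q−1)^j.
  j = 0: C(13,0)·(3)^0 = 1·1 = 1.
  j = 1: C(13,1)·(3)^1 = 13·3 = 39.
  j = 2: C(13,2)·(3)^2 = 78·9 = 702.
  j = 3: C(13,3)·(3)^3 = 286·27 = 7722.
  V_q(n, t) = 1 + 39 + 702 + 7722 = 8464.
Step 2: q^n = 4^13 = 67108864.
Step 3: Hamming bound ⌊q^n / V_q(n,t)⌋ = ⌊67108864/8464⌋ = 7928.
Step 4: Compare |C| = 3005 to 7928: satisfied.
The claimed |C| lies below the Hamming bound.


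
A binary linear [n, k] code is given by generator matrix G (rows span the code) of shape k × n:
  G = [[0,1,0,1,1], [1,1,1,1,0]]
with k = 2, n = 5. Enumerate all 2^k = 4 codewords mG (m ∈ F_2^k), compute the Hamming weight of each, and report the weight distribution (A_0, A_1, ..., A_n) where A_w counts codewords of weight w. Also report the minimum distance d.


Weight distribution: A_0 = 1, A_3 = 2, A_4 = 1. Minimum distance d = 3.

Enumerate all 2^2 = 4 messages m ∈ F_2^2.
For each, compute codeword c = mG in F_2^5, then tally its weight.
  m = 00 → c = 00000, weight = 0.
  m = 10 → c = 01011, weight = 3.
  m = 01 → c = 11110, weight = 4.
  m = 11 → c = 10101, weight = 3.
Tally weights:
  weight 0: 1 codewords.
  weight 3: 2 codewords.
  weight 4: 1 codewords.
Minimum distance d = smallest w > 0 with A_w > 0 = 3.
Sanity: Σ A_w = 4 = 2^2 = 4 ✓.


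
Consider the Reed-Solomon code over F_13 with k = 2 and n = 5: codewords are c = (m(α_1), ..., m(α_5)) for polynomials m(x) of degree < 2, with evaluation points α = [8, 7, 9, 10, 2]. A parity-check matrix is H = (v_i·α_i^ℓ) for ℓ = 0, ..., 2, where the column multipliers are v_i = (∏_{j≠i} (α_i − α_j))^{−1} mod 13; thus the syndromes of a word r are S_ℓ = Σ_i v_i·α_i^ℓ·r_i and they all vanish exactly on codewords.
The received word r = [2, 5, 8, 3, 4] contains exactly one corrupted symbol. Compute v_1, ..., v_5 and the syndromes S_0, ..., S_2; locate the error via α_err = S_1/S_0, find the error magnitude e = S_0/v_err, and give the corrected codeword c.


S = (11, 10, 2), error at position 1, error magnitude e = 2, c = [0, 5, 8, 3, 4].

Step 1: column multipliers v_i = (∏_{j≠i}(α_i − α_j))^{−1} mod 13.
  i = 1 (α = 8): (8−7)(8−9)(8−10)(8−2) = 1·(−1)·(−2)·6 = 12 ≡ 12, so v_1 = 12^{−1} = 12 (mod 13).
  i = 2 (α = 7): (7−8)(7−9)(7−10)(7−2) = (−1)·(−2)·(−3)·5 = −30 ≡ 9, so v_2 = 9^{−1} = 3 (mod 13).
  i = 3 (α = 9): (9−8)(9−7)(9−10)(9−2) = 1·2·(−1)·7 = −14 ≡ 12, so v_3 = 12^{−1} = 12 (mod 13).
  i = 4 (α = 10): (10−8)(10−7)(10−9)(10−2) = 2·3·1·8 = 48 ≡ 9, so v_4 = 9^{−1} = 3 (mod 13).
  i = 5 (α = 2): (2−8)(2−7)(2−9)(2−10) = (−6)·(−5)·(−7)·(−8) = 1680 ≡ 3, so v_5 = 3^{−1} = 9 (mod 13).
  v = [12, 3, 12, 3, 9].
Step 2: syndromes of r = [2, 5, 8, 3, 4] (all sums mod 13).
  S_0 = Σ v_i r_i = 12·2 + 3·5 + 12·8 + 3·3 + 9·4 = 180 ≡ 11.
  S_1 = Σ v_i α_i r_i = 12·8·2 + 3·7·5 + 12·9·8 + 3·10·3 + 9·2·4 = 1323 ≡ 10.
  α_i^2 mod 13 = [12, 10, 3, 9, 4].
  S_2 = Σ v_i α_i^2 r_i = 12·12·2 + 3·10·5 + 12·3·8 + 3·9·3 + 9·4·4 = 951 ≡ 2.
  S = (11, 10, 2) ≠ 0, so r is not a codeword (an error is present).
Step 3: locate the error. For a single error e at position i, S_ℓ = v_i·e·α_i^ℓ, so α_err = S_1/S_0.
  S_0^{−1} = 11^{−1} = 6 (mod 13), so α_err = 10·6 = 60 ≡ 8 = α_1. Error position i = 1.
  Consistency check: S_2/S_1 = 2·4 = 8 ≡ 8 = α_err ✓ (single-error assumption holds).
Step 4: error magnitude e = S_0/v_1 = S_0·∏_{j≠1}(α_1 − α_j) = 11·12 = 132 ≡ 2 (mod 13).
Step 5: correct position 1: c_1 = r_1 − e = 2 − 2 ≡ 0 (mod 13). Hence c = [0, 5, 8, 3, 4].
  Check: interpolating c through the α_i gives m(x) = 1 + 8·x (degree < 2) with m(α_i) = c_i for every i, so c is indeed a codeword.


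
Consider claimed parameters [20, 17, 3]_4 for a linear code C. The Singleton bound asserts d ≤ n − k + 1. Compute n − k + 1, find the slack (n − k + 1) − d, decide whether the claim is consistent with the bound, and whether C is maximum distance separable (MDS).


Singleton RHS = n − k + 1 = 4, slack = 1, bound satisfied, not MDS.

Singleton bound: d ≤ n − k + 1.
Here n = 20, k = 17, so n − k + 1 = 4.
Given d = 3, check d ≤ 4: YES.
Slack = (n − k + 1) − d = 1.
The code is NOT MDS (slack = 1 > 0).
Description: the claimed parameters are [20, 17, 3]_4; such a code would be non-MDS.


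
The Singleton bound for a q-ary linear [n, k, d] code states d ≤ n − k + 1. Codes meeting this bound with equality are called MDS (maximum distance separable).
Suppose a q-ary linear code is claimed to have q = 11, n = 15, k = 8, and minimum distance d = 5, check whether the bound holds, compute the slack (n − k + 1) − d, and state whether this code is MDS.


Singleton RHS = n − k + 1 = 8, slack = 3, bound satisfied, not MDS.

Singleton bound: d ≤ n − k + 1.
Here n = 15, k = 8, so n − k + 1 = 8.
Given d = 5, check d ≤ 8: YES.
Slack = (n − k + 1) − d = 3.
The code is NOT MDS (slack = 3 > 0).
Description: the claimed parameters are [15, 8, 5]_11; such a code would be non-MDS.


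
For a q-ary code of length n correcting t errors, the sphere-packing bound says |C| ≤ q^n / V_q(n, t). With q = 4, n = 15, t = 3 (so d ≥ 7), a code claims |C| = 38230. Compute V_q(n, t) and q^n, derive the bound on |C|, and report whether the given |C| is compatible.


V_q(n, t) = 13276, q^n = 1073741824, Hamming bound = 80878, |C| = 38230 ≤ bound (satisfied).

Step 1: Compute V_q(n, t) = Σ_{j=0}^3 C(n, j) (q−1)^j.
  j = 0: C(15,0)·(3)^0 = 1·1 = 1.
  j = 1: C(15,1)·(3)^1 = 15·3 = 45.
  j = 2: C(15,2)·(3)^2 = 105·9 = 945.
  j = 3: C(15,3)·(3)^3 = 455·27 = 12285.
  V_q(n, t) = 1 + 45 + 945 + 12285 = 13276.
Step 2: q^n = 4^15 = 1073741824.
Step 3: Hamming bound ⌊q^n / V_q(n,t)⌋ = ⌊1073741824/13276⌋ = 80878.
Step 4: Compare |C| = 38230 to 80878: satisfied.
The claimed |C| lies below the Hamming bound.


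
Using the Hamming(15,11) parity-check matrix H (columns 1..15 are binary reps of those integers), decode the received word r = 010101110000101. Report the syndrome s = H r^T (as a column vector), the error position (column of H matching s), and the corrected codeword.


s = (1, 1, 0, 1)^T, error position = 13, corrected codeword c = 010101110000001

Compute s = H r^T mod 2 one row at a time:
  s_1 = 1 + 0 + 0 + 0 + 0 + 1 + 0 + 1 = 3 ≡ 1 (mod 2).
  s_2 = 1 + 0 + 1 + 1 + 0 + 1 + 0 + 1 = 5 ≡ 1 (mod 2).
  s_3 = 1 + 0 + 1 + 1 + 0 + 0 + 0 + 1 = 4 ≡ 0 (mod 2).
  s_4 = 0 + 0 + 0 + 1 + 0 + 0 + 1 + 1 = 3 ≡ 1 (mod 2).
s = (1, 1, 0, 1)^T — this equals column 13 of H (binary 1101), so error is at position 13.
Correct: flip bit 13 of r = 010101110000101 to get c = 010101110000001.


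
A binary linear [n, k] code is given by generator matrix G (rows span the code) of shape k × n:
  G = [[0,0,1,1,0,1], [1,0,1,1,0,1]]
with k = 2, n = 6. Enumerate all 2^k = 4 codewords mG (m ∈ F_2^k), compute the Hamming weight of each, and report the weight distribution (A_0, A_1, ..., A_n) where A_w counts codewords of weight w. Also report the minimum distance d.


Weight distribution: A_0 = 1, A_1 = 1, A_3 = 1, A_4 = 1. Minimum distance d = 1.

Enumerate all 2^2 = 4 messages m ∈ F_2^2.
For each, compute codeword c = mG in F_2^6, then tally its weight.
  m = 00 → c = 000000, weight = 0.
  m = 10 → c = 001101, weight = 3.
  m = 01 → c = 101101, weight = 4.
  m = 11 → c = 100000, weight = 1.
Tally weights:
  weight 0: 1 codewords.
  weight 1: 1 codewords.
  weight 3: 1 codewords.
  weight 4: 1 codewords.
Minimum distance d = smallest w > 0 with A_w > 0 = 1.
Sanity: Σ A_w = 4 = 2^2 = 4 ✓.


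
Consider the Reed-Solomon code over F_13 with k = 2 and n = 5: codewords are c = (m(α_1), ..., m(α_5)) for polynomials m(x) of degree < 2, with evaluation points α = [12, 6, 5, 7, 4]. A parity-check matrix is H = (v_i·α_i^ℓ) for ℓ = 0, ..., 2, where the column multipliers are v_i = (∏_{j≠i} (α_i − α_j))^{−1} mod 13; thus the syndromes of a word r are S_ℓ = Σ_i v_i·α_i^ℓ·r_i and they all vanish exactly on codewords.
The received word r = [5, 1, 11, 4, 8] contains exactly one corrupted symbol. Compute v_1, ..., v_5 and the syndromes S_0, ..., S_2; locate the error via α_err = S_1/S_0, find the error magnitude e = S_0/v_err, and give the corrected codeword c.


S = (4, 9, 4), error at position 1, error magnitude e = 12, c = [6, 1, 11, 4, 8].

Step 1: column multipliers v_i = (∏_{j≠i}(α_i − α_j))^{−1} mod 13.
  i = 1 (α = 12): (12−6)(12−5)(12−7)(12−4) = 6·7·5·8 = 1680 ≡ 3, so v_1 = 3^{−1} = 9 (mod 13).
  i = 2 (α = 6): (6−12)(6−5)(6−7)(6−4) = (−6)·1·(−1)·2 = 12 ≡ 12, so v_2 = 12^{−1} = 12 (mod 13).
  i = 3 (α = 5): (5−12)(5−6)(5−7)(5−4) = (−7)·(−1)·(−2)·1 = −14 ≡ 12, so v_3 = 12^{−1} = 12 (mod 13).
  i = 4 (α = 7): (7−12)(7−6)(7−5)(7−4) = (−5)·1·2·3 = −30 ≡ 9, so v_4 = 9^{−1} = 3 (mod 13).
  i = 5 (α = 4): (4−12)(4−6)(4−5)(4−7) = (−8)·(−2)·(−1)·(−3) = 48 ≡ 9, so v_5 = 9^{−1} = 3 (mod 13).
  v = [9, 12, 12, 3, 3].
Step 2: syndromes of r = [5, 1, 11, 4, 8] (all sums mod 13).
  S_0 = Σ v_i r_i = 9·5 + 12·1 + 12·11 + 3·4 + 3·8 = 225 ≡ 4.
  S_1 = Σ v_i α_i r_i = 9·12·5 + 12·6·1 + 12·5·11 + 3·7·4 + 3·4·8 = 1452 ≡ 9.
  α_i^2 mod 13 = [1, 10, 12, 10, 3].
  S_2 = Σ v_i α_i^2 r_i = 9·1·5 + 12·10·1 + 12·12·11 + 3·10·4 + 3·3·8 = 1941 ≡ 4.
  S = (4, 9, 4) ≠ 0, so r is not a codeword (an error is present).
Step 3: locate the error. For a single error e at position i, S_ℓ = v_i·e·α_i^ℓ, so α_err = S_1/S_0.
  S_0^{−1} = 4^{−1} = 10 (mod 13), so α_err = 9·10 = 90 ≡ 12 = α_1. Error position i = 1.
  Consistency check: S_2/S_1 = 4·3 = 12 ≡ 12 = α_err ✓ (single-error assumption holds).
Step 4: error magnitude e = S_0/v_1 = S_0·∏_{j≠1}(α_1 − α_j) = 4·3 = 12 ≡ 12 (mod 13).
Step 5: correct position 1: c_1 = r_1 − e = 5 − 12 ≡ 6 (mod 13). Hence c = [6, 1, 11, 4, 8].
  Check: interpolating c through the α_i gives m(x) = 9 + 3·x (degree < 2) with m(α_i) = c_i for every i, so c is indeed a codeword.


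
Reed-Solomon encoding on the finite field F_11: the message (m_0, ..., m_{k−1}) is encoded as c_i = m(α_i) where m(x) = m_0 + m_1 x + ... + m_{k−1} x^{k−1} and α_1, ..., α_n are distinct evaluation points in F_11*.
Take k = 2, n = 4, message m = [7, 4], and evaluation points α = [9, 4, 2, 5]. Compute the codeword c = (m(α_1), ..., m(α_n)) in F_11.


c = [10, 1, 4, 5]

Message polynomial: m(x) = 7 + 4·x (mod 11).
For each evaluation point α_i, compute m(α_i) mod 11:
  α_1 = 9: Horner steps 4 → 10, so m(9) = 10.
  α_2 = 4: Horner steps 4 → 1, so m(4) = 1.
  α_3 = 2: Horner steps 4 → 4, so m(2) = 4.
  α_4 = 5: Horner steps 4 → 5, so m(5) = 5.
Codeword c = [10, 1, 4, 5] ∈ F_11^4.


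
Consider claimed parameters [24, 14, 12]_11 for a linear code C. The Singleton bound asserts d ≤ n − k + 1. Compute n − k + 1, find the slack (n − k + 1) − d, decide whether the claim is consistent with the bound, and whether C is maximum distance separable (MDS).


Singleton RHS = n − k + 1 = 11, slack = -1, bound violated (no such code; not MDS).

Singleton bound: d ≤ n − k + 1.
Here n = 24, k = 14, so n − k + 1 = 11.
Given d = 12, check d ≤ 11: NO.
Slack = (n − k + 1) − d = -1.
The slack is negative: d = 12 exceeds n − k + 1 = 11 by 1, so the Singleton bound is violated and no linear [24, 14, 12]_11 code can exist. In particular it is not MDS (MDS requires d = n − k + 1 exactly).
Description: the claimed parameters are [24, 14, 12]_11; such a code would be impossible (violates the Singleton bound).


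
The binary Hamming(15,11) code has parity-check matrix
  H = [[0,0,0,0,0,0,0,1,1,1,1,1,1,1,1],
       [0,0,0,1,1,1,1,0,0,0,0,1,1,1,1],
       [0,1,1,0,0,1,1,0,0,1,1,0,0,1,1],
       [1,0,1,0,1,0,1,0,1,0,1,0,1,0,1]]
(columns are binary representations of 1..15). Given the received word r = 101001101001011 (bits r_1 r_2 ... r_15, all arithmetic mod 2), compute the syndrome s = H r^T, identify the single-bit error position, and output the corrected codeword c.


s = (0, 1, 1, 1)^T, error position = 7, corrected codeword c = 101001001001011

Compute s = H r^T mod 2 one row at a time:
  s_1 = 0 + 1 + 0 + 0 + 1 + 0 + 1 + 1 = 4 ≡ 0 (mod 2).
  s_2 = 0 + 0 + 1 + 1 + 1 + 0 + 1 + 1 = 5 ≡ 1 (mod 2).
  s_3 = 0 + 1 + 1 + 1 + 0 + 0 + 1 + 1 = 5 ≡ 1 (mod 2).
  s_4 = 1 + 1 + 0 + 1 + 1 + 0 + 0 + 1 = 5 ≡ 1 (mod 2).
s = (0, 1, 1, 1)^T — this equals column 7 of H (binary 0111), so error is at position 7.
Correct: flip bit 7 of r = 101001101001011 to get c = 101001001001011.


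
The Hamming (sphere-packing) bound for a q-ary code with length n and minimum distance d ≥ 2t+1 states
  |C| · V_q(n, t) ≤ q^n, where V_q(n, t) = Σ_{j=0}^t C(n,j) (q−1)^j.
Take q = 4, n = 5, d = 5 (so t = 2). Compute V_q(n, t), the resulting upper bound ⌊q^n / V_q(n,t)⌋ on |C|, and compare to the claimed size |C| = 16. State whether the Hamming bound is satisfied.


V_q(n, t) = 106, q^n = 1024, Hamming bound = 9, |C| = 16 > bound (violated).

Step 1: Compute V_q(n, t) = Σ_{j=0}^2 C(n, j) (q−1)^j.
  j = 0: C(5,0)·(3)^0 = 1·1 = 1.
  j = 1: C(5,1)·(3)^1 = 5·3 = 15.
  j = 2: C(5,2)·(3)^2 = 10·9 = 90.
  V_q(n, t) = 1 + 15 + 90 = 106.
Step 2: q^n = 4^5 = 1024.
Step 3: Hamming bound ⌊q^n / V_q(n,t)⌋ = ⌊1024/106⌋ = 9.
Step 4: Compare |C| = 16 to 9: violated.
The claimed |C| lies above the Hamming bound, so no 4-ary code of length 5 with d ≥ 5 can have 16 codewords.


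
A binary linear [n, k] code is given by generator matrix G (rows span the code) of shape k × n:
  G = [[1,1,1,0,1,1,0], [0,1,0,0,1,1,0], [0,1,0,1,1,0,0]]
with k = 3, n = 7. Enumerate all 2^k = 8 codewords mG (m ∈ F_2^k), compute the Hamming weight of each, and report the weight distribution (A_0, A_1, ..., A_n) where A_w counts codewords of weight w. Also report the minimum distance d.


Weight distribution: A_0 = 1, A_2 = 2, A_3 = 2, A_4 = 1, A_5 = 2. Minimum distance d = 2.

Enumerate all 2^3 = 8 messages m ∈ F_2^3.
For each, compute codeword c = mG in F_2^7, then tally its weight.
  m = 000 → c = 0000000, weight = 0.
  m = 100 → c = 1110110, weight = 5.
  m = 010 → c = 0100110, weight = 3.
  m = 110 → c = 1010000, weight = 2.
  m = 001 → c = 0101100, weight = 3.
  m = 101 → c = 1011010, weight = 4.
  m = 011 → c = 0001010, weight = 2.
  m = 111 → c = 1111100, weight = 5.
Tally weights:
  weight 0: 1 codewords.
  weight 2: 2 codewords.
  weight 3: 2 codewords.
  weight 4: 1 codewords.
  weight 5: 2 codewords.
Minimum distance d = smallest w > 0 with A_w > 0 = 2.
Sanity: Σ A_w = 8 = 2^3 = 8 ✓.


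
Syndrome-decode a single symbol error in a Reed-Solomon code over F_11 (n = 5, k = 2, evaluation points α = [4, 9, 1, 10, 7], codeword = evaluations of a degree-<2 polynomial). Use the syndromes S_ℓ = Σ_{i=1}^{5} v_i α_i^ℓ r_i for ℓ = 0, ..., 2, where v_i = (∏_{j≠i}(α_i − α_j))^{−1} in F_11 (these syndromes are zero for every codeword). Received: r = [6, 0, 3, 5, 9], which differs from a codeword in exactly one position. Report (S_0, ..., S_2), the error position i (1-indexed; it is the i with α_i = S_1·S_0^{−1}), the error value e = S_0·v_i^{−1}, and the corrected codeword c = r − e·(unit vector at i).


S = (6, 5, 6), error at position 4, error magnitude e = 4, c = [6, 0, 3, 1, 9].

Step 1: column multipliers v_i = (∏_{j≠i}(α_i − α_j))^{−1} mod 11.
  i = 1 (α = 4): (4−9)(4−1)(4−10)(4−7) = (−5)·3·(−6)·(−3) = −270 ≡ 5, so v_1 = 5^{−1} = 9 (mod 11).
  i = 2 (α = 9): (9−4)(9−1)(9−10)(9−7) = 5·8·(−1)·2 = −80 ≡ 8, so v_2 = 8^{−1} = 7 (mod 11).
  i = 3 (α = 1): (1−4)(1−9)(1−10)(1−7) = (−3)·(−8)·(−9)·(−6) = 1296 ≡ 9, so v_3 = 9^{−1} = 5 (mod 11).
  i = 4 (α = 10): (10−4)(10−9)(10−1)(10−7) = 6·1·9·3 = 162 ≡ 8, so v_4 = 8^{−1} = 7 (mod 11).
  i = 5 (α = 7): (7−4)(7−9)(7−1)(7−10) = 3·(−2)·6·(−3) = 108 ≡ 9, so v_5 = 9^{−1} = 5 (mod 11).
  v = [9, 7, 5, 7, 5].
Step 2: syndromes of r = [6, 0, 3, 5, 9] (all sums mod 11).
  S_0 = Σ v_i r_i = 9·6 + 7·0 + 5·3 + 7·5 + 5·9 = 149 ≡ 6.
  S_1 = Σ v_i α_i r_i = 9·4·6 + 7·9·0 + 5·1·3 + 7·10·5 + 5·7·9 = 896 ≡ 5.
  α_i^2 mod 11 = [5, 4, 1, 1, 5].
  S_2 = Σ v_i α_i^2 r_i = 9·5·6 + 7·4·0 + 5·1·3 + 7·1·5 + 5·5·9 = 545 ≡ 6.
  S = (6, 5, 6) ≠ 0, so r is not a codeword (an error is present).
Step 3: locate the error. For a single error e at position i, S_ℓ = v_i·e·α_i^ℓ, so α_err = S_1/S_0.
  S_0^{−1} = 6^{−1} = 2 (mod 11), so α_err = 5·2 = 10 ≡ 10 = α_4. Error position i = 4.
  Consistency check: S_2/S_1 = 6·9 = 54 ≡ 10 = α_err ✓ (single-error assumption holds).
Step 4: error magnitude e = S_0/v_4 = S_0·∏_{j≠4}(α_4 − α_j) = 6·8 = 48 ≡ 4 (mod 11).
Step 5: correct position 4: c_4 = r_4 − e = 5 − 4 ≡ 1 (mod 11). Hence c = [6, 0, 3, 1, 9].
  Check: interpolating c through the α_i gives m(x) = 2 + 1·x (degree < 2) with m(α_i) = c_i for every i, so c is indeed a codeword.


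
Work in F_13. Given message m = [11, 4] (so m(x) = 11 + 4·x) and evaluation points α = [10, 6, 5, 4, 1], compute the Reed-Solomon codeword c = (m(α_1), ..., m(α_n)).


c = [12, 9, 5, 1, 2]

Message polynomial: m(x) = 11 + 4·x (mod 13).
For each evaluation point α_i, compute m(α_i) mod 13:
  α_1 = 10: Horner steps 4 → 12, so m(10) = 12.
  α_2 = 6: Horner steps 4 → 9, so m(6) = 9.
  α_3 = 5: Horner steps 4 → 5, so m(5) = 5.
  α_4 = 4: Horner steps 4 → 1, so m(4) = 1.
  α_5 = 1: Horner steps 4 → 2, so m(1) = 2.
Codeword c = [12, 9, 5, 1, 2] ∈ F_13^5.


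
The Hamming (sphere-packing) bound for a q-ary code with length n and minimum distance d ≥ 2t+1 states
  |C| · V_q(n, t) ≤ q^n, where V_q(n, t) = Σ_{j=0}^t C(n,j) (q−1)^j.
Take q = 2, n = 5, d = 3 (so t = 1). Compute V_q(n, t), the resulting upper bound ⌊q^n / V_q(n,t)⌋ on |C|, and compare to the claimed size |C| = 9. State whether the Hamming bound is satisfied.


V_q(n, t) = 6, q^n = 32, Hamming bound = 5, |C| = 9 > bound (violated).

Step 1: Compute V_q(n, t) = Σ_{j=0}^1 C(n, j) (q−1)^j.
  j = 0: C(5,0)·(1)^0 = 1·1 = 1.
  j = 1: C(5,1)·(1)^1 = 5·1 = 5.
  V_q(n, t) = 1 + 5 = 6.
Step 2: q^n = 2^5 = 32.
Step 3: Hamming bound ⌊q^n / V_q(n,t)⌋ = ⌊32/6⌋ = 5.
Step 4: Compare |C| = 9 to 5: violated.
The claimed |C| lies above the Hamming bound, so no 2-ary code of length 5 with d ≥ 3 can have 9 codewords.


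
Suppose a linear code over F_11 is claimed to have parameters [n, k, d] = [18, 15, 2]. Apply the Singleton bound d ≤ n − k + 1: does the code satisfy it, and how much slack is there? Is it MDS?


Singleton RHS = n − k + 1 = 4, slack = 2, bound satisfied, not MDS.

Singleton bound: d ≤ n − k + 1.
Here n = 18, k = 15, so n − k + 1 = 4.
Given d = 2, check d ≤ 4: YES.
Slack = (n − k + 1) − d = 2.
The code is NOT MDS (slack = 2 > 0).
Description: the claimed parameters are [18, 15, 2]_11; such a code would be non-MDS.


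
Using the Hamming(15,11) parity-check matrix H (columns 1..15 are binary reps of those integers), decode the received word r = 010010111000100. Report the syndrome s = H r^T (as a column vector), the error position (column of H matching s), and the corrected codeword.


s = (1, 1, 0, 0)^T, error position = 12, corrected codeword c = 010010111001100

Compute s = H r^T mod 2 one row at a time:
  s_1 = 1 + 1 + 0 + 0 + 0 + 1 + 0 + 0 = 3 ≡ 1 (mod 2).
  s_2 = 0 + 1 + 0 + 1 + 0 + 1 + 0 + 0 = 3 ≡ 1 (mod 2).
  s_3 = 1 + 0 + 0 + 1 + 0 + 0 + 0 + 0 = 2 ≡ 0 (mod 2).
  s_4 = 0 + 0 + 1 + 1 + 1 + 0 + 1 + 0 = 4 ≡ 0 (mod 2).
s = (1, 1, 0, 0)^T — this equals column 12 of H (binary 1100), so error is at position 12.
Correct: flip bit 12 of r = 010010111000100 to get c = 010010111001100.


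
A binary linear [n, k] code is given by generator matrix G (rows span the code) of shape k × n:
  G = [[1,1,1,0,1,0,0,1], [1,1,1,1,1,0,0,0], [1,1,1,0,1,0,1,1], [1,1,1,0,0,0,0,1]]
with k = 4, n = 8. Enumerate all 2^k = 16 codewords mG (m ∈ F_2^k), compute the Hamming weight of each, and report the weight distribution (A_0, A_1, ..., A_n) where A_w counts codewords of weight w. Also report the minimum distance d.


Weight distribution: A_0 = 1, A_1 = 2, A_2 = 2, A_3 = 2, A_4 = 3, A_5 = 4, A_6 = 2. Minimum distance d = 1.

Enumerate all 2^4 = 16 messages m ∈ F_2^4.
For each, compute codeword c = mG in F_2^8, then tally its weight.
  m = 0000 → c = 00000000, weight = 0.
  m = 1000 → c = 11101001, weight = 5.
  m = 0100 → c = 11111000, weight = 5.
  m = 1100 → c = 00010001, weight = 2.
  m = 0010 → c = 11101011, weight = 6.
  m = 1010 → c = 00000010, weight = 1.
  m = 0110 → c = 00010011, weight = 3.
  m = 1110 → c = 11111010, weight = 6.
  m = 0001 → c = 11100001, weight = 4.
  m = 1001 → c = 00001000, weight = 1.
  m = 0101 → c = 00011001, weight = 3.
  m = 1101 → c = 11110000, weight = 4.
  m = 0011 → c = 00001010, weight = 2.
  m = 1011 → c = 11100011, weight = 5.
  m = 0111 → c = 11110010, weight = 5.
  m = 1111 → c = 00011011, weight = 4.
Tally weights:
  weight 0: 1 codewords.
  weight 1: 2 codewords.
  weight 2: 2 codewords.
  weight 3: 2 codewords.
  weight 4: 3 codewords.
  weight 5: 4 codewords.
  weight 6: 2 codewords.
Minimum distance d = smallest w > 0 with A_w > 0 = 1.
Sanity: Σ A_w = 16 = 2^4 = 16 ✓.


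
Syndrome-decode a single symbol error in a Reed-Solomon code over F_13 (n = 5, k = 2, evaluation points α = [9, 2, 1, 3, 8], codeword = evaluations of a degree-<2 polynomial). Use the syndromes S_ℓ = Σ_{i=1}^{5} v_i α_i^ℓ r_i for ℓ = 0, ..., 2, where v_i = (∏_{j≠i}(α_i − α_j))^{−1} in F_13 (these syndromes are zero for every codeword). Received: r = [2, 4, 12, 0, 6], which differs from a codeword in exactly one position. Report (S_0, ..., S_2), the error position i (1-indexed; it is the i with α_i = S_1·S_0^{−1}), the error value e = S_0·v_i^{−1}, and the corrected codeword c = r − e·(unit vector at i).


S = (7, 7, 7), error at position 3, error magnitude e = 4, c = [2, 4, 8, 0, 6].

Step 1: column multipliers v_i = (∏_{j≠i}(α_i − α_j))^{−1} mod 13.
  i = 1 (α = 9): (9−2)(9−1)(9−3)(9−8) = 7·8·6·1 = 336 ≡ 11, so v_1 = 11^{−1} = 6 (mod 13).
  i = 2 (α = 2): (2−9)(2−1)(2−3)(2−8) = (−7)·1·(−1)·(−6) = −42 ≡ 10, so v_2 = 10^{−1} = 4 (mod 13).
  i = 3 (α = 1): (1−9)(1−2)(1−3)(1−8) = (−8)·(−1)·(−2)·(−7) = 112 ≡ 8, so v_3 = 8^{−1} = 5 (mod 13).
  i = 4 (α = 3): (3−9)(3−2)(3−1)(3−8) = (−6)·1·2·(−5) = 60 ≡ 8, so v_4 = 8^{−1} = 5 (mod 13).
  i = 5 (α = 8): (8−9)(8−2)(8−1)(8−3) = (−1)·6·7·5 = −210 ≡ 11, so v_5 = 11^{−1} = 6 (mod 13).
  v = [6, 4, 5, 5, 6].
Step 2: syndromes of r = [2, 4, 12, 0, 6] (all sums mod 13).
  S_0 = Σ v_i r_i = 6·2 + 4·4 + 5·12 + 5·0 + 6·6 = 124 ≡ 7.
  S_1 = Σ v_i α_i r_i = 6·9·2 + 4·2·4 + 5·1·12 + 5·3·0 + 6·8·6 = 488 ≡ 7.
  α_i^2 mod 13 = [3, 4, 1, 9, 12].
  S_2 = Σ v_i α_i^2 r_i = 6·3·2 + 4·4·4 + 5·1·12 + 5·9·0 + 6·12·6 = 592 ≡ 7.
  S = (7, 7, 7) ≠ 0, so r is not a codeword (an error is present).
Step 3: locate the error. For a single error e at position i, S_ℓ = v_i·e·α_i^ℓ, so α_err = S_1/S_0.
  S_0^{−1} = 7^{−1} = 2 (mod 13), so α_err = 7·2 = 14 ≡ 1 = α_3. Error position i = 3.
  Consistency check: S_2/S_1 = 7·2 = 14 ≡ 1 = α_err ✓ (single-error assumption holds).
Step 4: error magnitude e = S_0/v_3 = S_0·∏_{j≠3}(α_3 − α_j) = 7·8 = 56 ≡ 4 (mod 13).
Step 5: correct position 3: c_3 = r_3 − e = 12 − 4 ≡ 8 (mod 13). Hence c = [2, 4, 8, 0, 6].
  Check: interpolating c through the α_i gives m(x) = 12 + 9·x (degree < 2) with m(α_i) = c_i for every i, so c is indeed a codeword.
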